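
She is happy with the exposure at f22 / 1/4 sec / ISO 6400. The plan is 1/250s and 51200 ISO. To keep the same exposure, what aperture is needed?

Shutter speed: 1/4 → 1/8 → 1/15 → 1/30 → 1/60 → 1/125 → 1/250 — 6 stops faster (darker).
ISO: 6400 → 12800 → 25600 → 51200 — 3 stops higher (brighter).
Net change so far: 3 stops darker. Offset with the aperture: f/22 → f/16 → f/11 → f/8.

f/8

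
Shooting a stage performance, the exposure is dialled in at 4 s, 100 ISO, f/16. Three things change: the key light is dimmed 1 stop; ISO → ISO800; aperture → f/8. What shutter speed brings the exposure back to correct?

Scene light: 1 stop darker.
ISO: 100 → 200 → 400 → 800 — 3 stops raised (brighter).
Aperture: f/16 → f/11 → f/8 — 2 stops wider (brighter).
Net so far: 4 stops brighter. Shutter speed: 4 → 2 → 1 → 1/2 → 1/4.

1/4s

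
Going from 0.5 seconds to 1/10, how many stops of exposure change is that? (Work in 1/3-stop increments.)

0.5 → 0.4 → 0.3 → 1/4 → 1/5 → 1/6 → 1/8 → 1/10 — count the steps: 7 third-stops = 2 1/3 stops.

2 1/3 stops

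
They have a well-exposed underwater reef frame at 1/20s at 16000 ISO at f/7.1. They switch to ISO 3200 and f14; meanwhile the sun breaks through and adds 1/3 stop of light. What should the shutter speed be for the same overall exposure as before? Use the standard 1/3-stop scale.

Scene light: 1/3 stop brighter.
ISO: 16000 → 12800 → 10000 → 8000 → 6400 → 5000 → 4000 → 3200 — 2 1/3 stops lower (darker).
Aperture: f/7.1 → f/8 → f/9 → f/10 → f/11 → f/13 → f/14 — 2 stops smaller aperture (darker).
Net so far: 4 stops darker. Shutter speed: 1/20 → 1/15 → 1/13 → 1/10 → 1/8 → 1/6 → 1/5 → 1/4 → 0.3 → 0.4 → 0.5 → 0.6 → 0.8.

0.8 s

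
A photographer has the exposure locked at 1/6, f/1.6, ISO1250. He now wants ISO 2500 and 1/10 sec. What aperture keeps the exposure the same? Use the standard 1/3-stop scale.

ISO: 1250 → 1600 → 2000 → 2500 — 1 stop raised (brighter).
Shutter speed: 1/6 → 1/8 → 1/10 — 2/3 stop shorter (darker).
Net change so far: 1/3 stop brighter. Offset with the aperture: f/1.6 → f/1.8.

f/1.8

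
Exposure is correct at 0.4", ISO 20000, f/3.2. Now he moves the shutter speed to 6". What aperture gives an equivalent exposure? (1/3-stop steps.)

f/13

Shutter speed: 0.4 → 0.5 → 0.6 → 0.8 → 1 → 1.3 → 1.6 → 2 → 2.5 → 3.2 → 4 → 5 → 6 — 4 stops longer (brighter).
Need 4 stops darker from the aperture: f/3.2 → f/3.5 → f/4 → f/4.5 → f/5 → f/5.6 → f/6.3 → f/7.1 → f/8 → f/9 → f/10 → f/11 → f/13.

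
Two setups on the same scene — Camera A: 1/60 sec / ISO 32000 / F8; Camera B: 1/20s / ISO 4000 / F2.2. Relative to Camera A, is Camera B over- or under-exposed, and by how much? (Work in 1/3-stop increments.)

Aperture: f/8 → f/7.1 → f/6.3 → f/5.6 → f/5 → f/4.5 → f/4 → f/3.5 → f/3.2 → f/2.8 → f/2.5 → f/2.2 — 3 2/3 stops opened up (brighter).
Shutter speed: 1/60 → 1/50 → 1/40 → 1/30 → 1/25 → 1/20 — 1 2/3 stops longer (brighter).
ISO: 32000 → 25600 → 20000 → 16000 → 12800 → 10000 → 8000 → 6400 → 5000 → 4000 — 3 stops dropped (darker).
Net: +3 2/3 +1 2/3 −3 = +2 1/3 stops.

2 1/3 stops brighter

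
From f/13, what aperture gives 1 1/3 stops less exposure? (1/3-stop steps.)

Aperture: f/13 → f/14 → f/16 → f/18 → f/20 — 1 1/3 stops smaller aperture (darker).

f/20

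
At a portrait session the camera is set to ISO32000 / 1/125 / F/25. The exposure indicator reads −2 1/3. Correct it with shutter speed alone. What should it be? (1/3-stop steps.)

Underexposed by 2 1/3 stops → need 2 1/3 stops brighter.
Shutter speed: 1/125 → 1/100 → 1/80 → 1/60 → 1/50 → 1/40 → 1/30 → 1/25.

1/25s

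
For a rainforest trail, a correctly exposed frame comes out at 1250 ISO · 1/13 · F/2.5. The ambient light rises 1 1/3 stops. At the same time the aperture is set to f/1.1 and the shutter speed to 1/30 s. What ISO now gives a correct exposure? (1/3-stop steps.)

Scene light: 1 1/3 stops brighter.
Aperture: f/2.5 → f/2.2 → f/2 → f/1.8 → f/1.6 → f/1.4 → f/1.2 → f/1.1 — 2 1/3 stops larger aperture (brighter).
Shutter speed: 1/13 → 1/15 → 1/20 → 1/25 → 1/30 — 1 1/3 stops shorter (darker).
Net so far: 2 1/3 stops brighter. ISO: 1250 → 1000 → 800 → 640 → 500 → 400 → 320 → 250.

ISO 250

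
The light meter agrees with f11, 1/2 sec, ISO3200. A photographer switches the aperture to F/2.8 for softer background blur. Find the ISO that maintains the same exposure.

Aperture: f/11 → f/8 → f/5.6 → f/4 → f/2.8 — 4 stops opened up (brighter).
Need 4 stops darker from the ISO: 3200 → 1600 → 800 → 400 → 200.

ISO 200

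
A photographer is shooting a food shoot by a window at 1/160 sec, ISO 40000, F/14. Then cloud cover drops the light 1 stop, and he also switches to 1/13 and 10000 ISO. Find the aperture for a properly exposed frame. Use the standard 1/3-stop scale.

Scene light: 1 stop darker.
Shutter speed: 1/160 → 1/125 → 1/100 → 1/80 → 1/60 → 1/50 → 1/40 → 1/30 → 1/25 → 1/20 → 1/15 → 1/13 — 3 2/3 stops slower (brighter).
ISO: 40000 → 32000 → 25600 → 20000 → 16000 → 12800 → 10000 — 2 stops dropped (darker).
Net so far: 2/3 stop brighter. Aperture: f/14 → f/16 → f/18.

f/18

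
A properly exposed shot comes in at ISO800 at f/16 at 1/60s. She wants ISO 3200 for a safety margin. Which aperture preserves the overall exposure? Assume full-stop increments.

f/32

ISO: 800 → 1600 → 3200 — 2 stops higher (brighter).
Need 2 stops darker from the aperture: f/16 → f/22 → f/32.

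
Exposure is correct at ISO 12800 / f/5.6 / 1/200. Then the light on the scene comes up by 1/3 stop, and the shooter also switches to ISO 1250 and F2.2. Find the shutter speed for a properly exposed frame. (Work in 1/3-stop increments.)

1/160s

Scene light: 1/3 stop brighter.
ISO: 12800 → 10000 → 8000 → 6400 → 5000 → 4000 → 3200 → 2500 → 2000 → 1600 → 1250 — 3 1/3 stops lower (darker).
Aperture: f/5.6 → f/5 → f/4.5 → f/4 → f/3.5 → f/3.2 → f/2.8 → f/2.5 → f/2.2 — 2 2/3 stops wider (brighter).
Net so far: 1/3 stop darker. Shutter speed: 1/200 → 1/160.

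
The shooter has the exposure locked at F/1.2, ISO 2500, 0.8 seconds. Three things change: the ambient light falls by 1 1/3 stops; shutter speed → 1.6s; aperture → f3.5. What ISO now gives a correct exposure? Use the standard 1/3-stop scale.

ISO 25600

Scene light: 1 1/3 stops darker.
Shutter speed: 0.8 → 1 → 1.3 → 1.6 — 1 stop longer (brighter).
Aperture: f/1.2 → f/1.4 → f/1.6 → f/1.8 → f/2 → f/2.2 → f/2.5 → f/2.8 → f/3.2 → f/3.5 — 3 stops stopped down (darker).
Net so far: 3 1/3 stops darker. ISO: 2500 → 3200 → 4000 → 5000 → 6400 → 8000 → 10000 → 12800 → 16000 → 20000 → 25600.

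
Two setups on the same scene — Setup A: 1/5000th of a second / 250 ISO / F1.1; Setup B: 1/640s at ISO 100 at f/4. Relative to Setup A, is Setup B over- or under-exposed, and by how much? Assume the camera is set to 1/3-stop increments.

Aperture: f/1.1 → f/1.2 → f/1.4 → f/1.6 → f/1.8 → f/2 → f/2.2 → f/2.5 → f/2.8 → f/3.2 → f/3.5 → f/4 — 3 2/3 stops smaller aperture (darker).
Shutter speed: 1/5000 → 1/4000 → 1/3200 → 1/2500 → 1/2000 → 1/1600 → 1/1250 → 1/1000 → 1/800 → 1/640 — 3 stops longer (brighter).
ISO: 250 → 200 → 160 → 125 → 100 — 1 1/3 stops lower (darker).
Net: −3 2/3 +3 −1 1/3 = −2 stops.

2 stops darker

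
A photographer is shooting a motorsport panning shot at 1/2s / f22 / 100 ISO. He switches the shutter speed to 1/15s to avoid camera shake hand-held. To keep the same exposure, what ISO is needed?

ISO 800

Shutter speed: 1/2 → 1/4 → 1/8 → 1/15 — 3 stops faster (darker).
Need 3 stops brighter from the ISO: 100 → 200 → 400 → 800.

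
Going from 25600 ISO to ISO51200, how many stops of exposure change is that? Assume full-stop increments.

1 stop

25600 → 51200 — count the steps: 1 stop.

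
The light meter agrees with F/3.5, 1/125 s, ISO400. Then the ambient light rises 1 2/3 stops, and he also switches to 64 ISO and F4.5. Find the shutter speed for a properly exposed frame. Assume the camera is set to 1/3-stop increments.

1/40s

Scene light: 1 2/3 stops brighter.
ISO: 400 → 320 → 250 → 200 → 160 → 125 → 100 → 80 → 64 — 2 2/3 stops dropped (darker).
Aperture: f/3.5 → f/4 → f/4.5 — 2/3 stop stopped down (darker).
Net so far: 1 2/3 stops darker. Shutter speed: 1/125 → 1/100 → 1/80 → 1/60 → 1/50 → 1/40.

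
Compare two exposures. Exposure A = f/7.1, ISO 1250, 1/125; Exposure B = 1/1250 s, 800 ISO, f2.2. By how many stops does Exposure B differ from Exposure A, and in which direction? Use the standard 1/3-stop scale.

Aperture: f/7.1 → f/6.3 → f/5.6 → f/5 → f/4.5 → f/4 → f/3.5 → f/3.2 → f/2.8 → f/2.5 → f/2.2 — 3 1/3 stops larger aperture (brighter).
Shutter speed: 1/125 → 1/160 → 1/200 → 1/250 → 1/320 → 1/400 → 1/500 → 1/640 → 1/800 → 1/1000 → 1/1250 — 3 1/3 stops shorter (darker).
ISO: 1250 → 1000 → 800 — 2/3 stop lower (darker).
Net: +3 1/3 −3 1/3 −2/3 = −2/3 stops.

2/3 stop darker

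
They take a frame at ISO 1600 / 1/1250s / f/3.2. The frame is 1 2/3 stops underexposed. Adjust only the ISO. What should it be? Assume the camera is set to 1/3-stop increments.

Underexposed by 1 2/3 stops → need 1 2/3 stops brighter.
ISO: 1600 → 2000 → 2500 → 3200 → 4000 → 5000.

ISO 5000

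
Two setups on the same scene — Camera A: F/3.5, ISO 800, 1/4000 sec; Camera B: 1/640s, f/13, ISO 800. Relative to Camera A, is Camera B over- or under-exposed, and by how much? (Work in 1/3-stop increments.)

1 stop darker

Aperture: f/3.5 → f/4 → f/4.5 → f/5 → f/5.6 → f/6.3 → f/7.1 → f/8 → f/9 → f/10 → f/11 → f/13 — 3 2/3 stops narrower (darker).
Shutter speed: 1/4000 → 1/3200 → 1/2500 → 1/2000 → 1/1600 → 1/1250 → 1/1000 → 1/800 → 1/640 — 2 2/3 stops longer (brighter).
ISO: unchanged.
Net: −3 2/3 +2 2/3 = −1 stop.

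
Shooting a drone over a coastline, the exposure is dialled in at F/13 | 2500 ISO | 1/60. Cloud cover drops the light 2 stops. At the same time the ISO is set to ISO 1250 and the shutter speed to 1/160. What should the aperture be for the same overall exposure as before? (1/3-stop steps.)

Scene light: 2 stops darker.
ISO: 2500 → 2000 → 1600 → 1250 — 1 stop lower (darker).
Shutter speed: 1/60 → 1/80 → 1/100 → 1/125 → 1/160 — 1 1/3 stops shorter (darker).
Net so far: 4 1/3 stops darker. Aperture: f/13 → f/11 → f/10 → f/9 → f/8 → f/7.1 → f/6.3 → f/5.6 → f/5 → f/4.5 → f/4 → f/3.5 → f/3.2 → f/2.8.

f/2.8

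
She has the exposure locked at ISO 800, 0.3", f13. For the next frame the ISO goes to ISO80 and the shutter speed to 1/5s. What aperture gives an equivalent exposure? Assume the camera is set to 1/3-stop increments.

f/3.2

ISO: 800 → 640 → 500 → 400 → 320 → 250 → 200 → 160 → 125 → 100 → 80 — 3 1/3 stops lower (darker).
Shutter speed: 0.3 → 1/4 → 1/5 — 2/3 stop faster (darker).
Net change so far: 4 stops darker. Offset with the aperture: f/13 → f/11 → f/10 → f/9 → f/8 → f/7.1 → f/6.3 → f/5.6 → f/5 → f/4.5 → f/4 → f/3.5 → f/3.2.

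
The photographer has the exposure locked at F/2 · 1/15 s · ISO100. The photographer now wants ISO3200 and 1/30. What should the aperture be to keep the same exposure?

f/8

ISO: 100 → 200 → 400 → 800 → 1600 → 3200 — 5 stops raised (brighter).
Shutter speed: 1/15 → 1/30 — 1 stop shorter (darker).
Net change so far: 4 stops brighter. Offset with the aperture: f/2 → f/2.8 → f/4 → f/5.6 → f/8.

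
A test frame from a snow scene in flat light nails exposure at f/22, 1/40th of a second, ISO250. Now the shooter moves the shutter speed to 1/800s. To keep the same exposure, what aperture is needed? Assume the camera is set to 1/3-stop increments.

f/5

Shutter speed: 1/40 → 1/50 → 1/60 → 1/80 → 1/100 → 1/125 → 1/160 → 1/200 → 1/250 → 1/320 → 1/400 → 1/500 → 1/640 → 1/800 — 4 1/3 stops shorter (darker).
Need 4 1/3 stops brighter from the aperture: f/22 → f/20 → f/18 → f/16 → f/14 → f/13 → f/11 → f/10 → f/9 → f/8 → f/7.1 → f/6.3 → f/5.6 → f/5.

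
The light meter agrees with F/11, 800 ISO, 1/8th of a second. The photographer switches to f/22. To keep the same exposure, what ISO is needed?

Aperture: f/11 → f/16 → f/22 — 2 stops smaller aperture (darker).
Need 2 stops brighter from the ISO: 800 → 1600 → 3200.

ISO 3200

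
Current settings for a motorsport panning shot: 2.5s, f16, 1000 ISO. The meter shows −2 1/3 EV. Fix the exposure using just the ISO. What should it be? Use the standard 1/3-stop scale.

Underexposed by 2 1/3 stops → need 2 1/3 stops brighter.
ISO: 1000 → 1250 → 1600 → 2000 → 2500 → 3200 → 4000 → 5000.

ISO 5000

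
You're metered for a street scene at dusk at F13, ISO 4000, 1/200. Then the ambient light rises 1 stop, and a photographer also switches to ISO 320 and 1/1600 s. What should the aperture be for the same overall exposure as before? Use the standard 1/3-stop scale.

f/1.8

Scene light: 1 stop brighter.
ISO: 4000 → 3200 → 2500 → 2000 → 1600 → 1250 → 1000 → 800 → 640 → 500 → 400 → 320 — 3 2/3 stops lower (darker).
Shutter speed: 1/200 → 1/250 → 1/320 → 1/400 → 1/500 → 1/640 → 1/800 → 1/1000 → 1/1250 → 1/1600 — 3 stops faster (darker).
Net so far: 5 2/3 stops darker. Aperture: f/13 → f/11 → f/10 → f/9 → f/8 → f/7.1 → f/6.3 → f/5.6 → f/5 → f/4.5 → f/4 → f/3.5 → f/3.2 → f/2.8 → f/2.5 → f/2.2 → f/2 → f/1.8.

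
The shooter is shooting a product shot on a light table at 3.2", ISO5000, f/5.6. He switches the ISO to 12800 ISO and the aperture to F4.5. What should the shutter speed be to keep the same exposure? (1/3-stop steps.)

0.8 s

ISO: 5000 → 6400 → 8000 → 10000 → 12800 — 1 1/3 stops higher (brighter).
Aperture: f/5.6 → f/5 → f/4.5 — 2/3 stop opened up (brighter).
Net change so far: 2 stops brighter. Offset with the shutter speed: 3.2 → 2.5 → 2 → 1.6 → 1.3 → 1 → 0.8.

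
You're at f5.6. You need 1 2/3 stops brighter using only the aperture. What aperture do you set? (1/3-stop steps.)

f/3.2

Aperture: f/5.6 → f/5 → f/4.5 → f/4 → f/3.5 → f/3.2 — 1 2/3 stops wider (brighter).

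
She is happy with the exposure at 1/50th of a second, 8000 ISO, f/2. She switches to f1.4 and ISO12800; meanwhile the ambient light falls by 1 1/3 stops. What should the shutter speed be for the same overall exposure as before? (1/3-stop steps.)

Scene light: 1 1/3 stops darker.
Aperture: f/2 → f/1.8 → f/1.6 → f/1.4 — 1 stop larger aperture (brighter).
ISO: 8000 → 10000 → 12800 — 2/3 stop higher (brighter).
Net so far: 1/3 stop brighter. Shutter speed: 1/50 → 1/60.

1/60s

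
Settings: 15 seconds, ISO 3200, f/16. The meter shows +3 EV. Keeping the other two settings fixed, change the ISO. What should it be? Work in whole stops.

Overexposed by 3 stops → need 3 stops darker.
ISO: 3200 → 1600 → 800 → 400.

ISO 400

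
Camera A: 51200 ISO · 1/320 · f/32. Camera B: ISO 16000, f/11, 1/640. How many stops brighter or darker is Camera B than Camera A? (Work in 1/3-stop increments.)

Aperture: f/32 → f/29 → f/25 → f/22 → f/20 → f/18 → f/16 → f/14 → f/13 → f/11 — 3 stops larger aperture (brighter).
Shutter speed: 1/320 → 1/400 → 1/500 → 1/640 — 1 stop faster (darker).
ISO: 51200 → 40000 → 32000 → 25600 → 20000 → 16000 — 1 2/3 stops dropped (darker).
Net: +3 −1 −1 2/3 = +1/3 stops.

1/3 stop brighter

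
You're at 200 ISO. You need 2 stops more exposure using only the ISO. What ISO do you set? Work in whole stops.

ISO: 200 → 400 → 800 — 2 stops raised (brighter).

ISO 800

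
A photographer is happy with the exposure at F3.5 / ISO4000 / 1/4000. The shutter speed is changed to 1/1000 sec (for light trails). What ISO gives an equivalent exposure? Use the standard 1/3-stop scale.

Shutter speed: 1/4000 → 1/3200 → 1/2500 → 1/2000 → 1/1600 → 1/1250 → 1/1000 — 2 stops slower (brighter).
Need 2 stops darker from the ISO: 4000 → 3200 → 2500 → 2000 → 1600 → 1250 → 1000.

ISO 1000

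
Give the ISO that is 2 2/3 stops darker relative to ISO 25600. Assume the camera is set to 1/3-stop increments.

ISO: 25600 → 20000 → 16000 → 12800 → 10000 → 8000 → 6400 → 5000 → 4000 — 2 2/3 stops dropped (darker).

ISO 4000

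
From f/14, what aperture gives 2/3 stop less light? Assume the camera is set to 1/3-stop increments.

f/18

Aperture: f/14 → f/16 → f/18 — 2/3 stop stopped down (darker).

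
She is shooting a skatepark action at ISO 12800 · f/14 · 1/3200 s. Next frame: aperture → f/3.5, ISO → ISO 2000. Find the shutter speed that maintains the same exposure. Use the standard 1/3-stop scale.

Aperture: f/14 → f/13 → f/11 → f/10 → f/9 → f/8 → f/7.1 → f/6.3 → f/5.6 → f/5 → f/4.5 → f/4 → f/3.5 — 4 stops larger aperture (brighter).
ISO: 12800 → 10000 → 8000 → 6400 → 5000 → 4000 → 3200 → 2500 → 2000 — 2 2/3 stops lower (darker).
Net change so far: 1 1/3 stops brighter. Offset with the shutter speed: 1/3200 → 1/4000 → 1/5000 → 1/6400 → 1/8000.

1/8000s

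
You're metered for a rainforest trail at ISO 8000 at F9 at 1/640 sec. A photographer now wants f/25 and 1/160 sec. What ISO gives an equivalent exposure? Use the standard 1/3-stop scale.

ISO 16000

Aperture: f/9 → f/10 → f/11 → f/13 → f/14 → f/16 → f/18 → f/20 → f/22 → f/25 — 3 stops smaller aperture (darker).
Shutter speed: 1/640 → 1/500 → 1/400 → 1/320 → 1/250 → 1/200 → 1/160 — 2 stops longer (brighter).
Net change so far: 1 stop darker. Offset with the ISO: 8000 → 10000 → 12800 → 16000.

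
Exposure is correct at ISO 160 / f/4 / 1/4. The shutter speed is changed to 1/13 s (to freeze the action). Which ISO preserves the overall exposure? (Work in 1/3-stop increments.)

Shutter speed: 1/4 → 1/5 → 1/6 → 1/8 → 1/10 → 1/13 — 1 2/3 stops shorter (darker).
Need 1 2/3 stops brighter from the ISO: 160 → 200 → 250 → 320 → 400 → 500.

ISO 500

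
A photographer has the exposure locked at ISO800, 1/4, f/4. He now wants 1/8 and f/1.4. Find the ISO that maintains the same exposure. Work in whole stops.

ISO 200

Shutter speed: 1/4 → 1/8 — 1 stop shorter (darker).
Aperture: f/4 → f/2.8 → f/2 → f/1.4 — 3 stops wider (brighter).
Net change so far: 2 stops brighter. Offset with the ISO: 800 → 400 → 200.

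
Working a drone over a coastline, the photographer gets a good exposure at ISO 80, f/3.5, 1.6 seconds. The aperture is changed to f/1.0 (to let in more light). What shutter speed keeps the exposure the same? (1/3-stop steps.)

1/8s

Aperture: f/3.5 → f/3.2 → f/2.8 → f/2.5 → f/2.2 → f/2 → f/1.8 → f/1.6 → f/1.4 → f/1.2 → f/1.1 → f/1.0 — 3 2/3 stops larger aperture (brighter).
Need 3 2/3 stops darker from the shutter speed: 1.6 → 1.3 → 1 → 0.8 → 0.6 → 0.5 → 0.4 → 0.3 → 1/4 → 1/5 → 1/6 → 1/8.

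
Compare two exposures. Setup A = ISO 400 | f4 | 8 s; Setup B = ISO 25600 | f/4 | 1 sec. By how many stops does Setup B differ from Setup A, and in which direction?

Aperture: unchanged.
Shutter speed: 8 → 4 → 2 → 1 — 3 stops shorter (darker).
ISO: 400 → 800 → 1600 → 3200 → 6400 → 12800 → 25600 — 6 stops raised (brighter).
Net: −3 +6 = +3 stops.

3 stops brighter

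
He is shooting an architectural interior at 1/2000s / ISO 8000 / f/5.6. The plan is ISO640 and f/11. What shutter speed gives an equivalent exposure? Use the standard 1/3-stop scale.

ISO: 8000 → 6400 → 5000 → 4000 → 3200 → 2500 → 2000 → 1600 → 1250 → 1000 → 800 → 640 — 3 2/3 stops lower (darker).
Aperture: f/5.6 → f/6.3 → f/7.1 → f/8 → f/9 → f/10 → f/11 — 2 stops stopped down (darker).
Net change so far: 5 2/3 stops darker. Offset with the shutter speed: 1/2000 → 1/1600 → 1/1250 → 1/1000 → 1/800 → 1/640 → 1/500 → 1/400 → 1/320 → 1/250 → 1/200 → 1/160 → 1/125 → 1/100 → 1/80 → 1/60 → 1/50 → 1/40.

1/40s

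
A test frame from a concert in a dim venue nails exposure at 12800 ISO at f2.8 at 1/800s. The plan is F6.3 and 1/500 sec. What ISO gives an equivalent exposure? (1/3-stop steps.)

ISO 40000

Aperture: f/2.8 → f/3.2 → f/3.5 → f/4 → f/4.5 → f/5 → f/5.6 → f/6.3 — 2 1/3 stops narrower (darker).
Shutter speed: 1/800 → 1/640 → 1/500 — 2/3 stop longer (brighter).
Net change so far: 1 2/3 stops darker. Offset with the ISO: 12800 → 16000 → 20000 → 25600 → 32000 → 40000.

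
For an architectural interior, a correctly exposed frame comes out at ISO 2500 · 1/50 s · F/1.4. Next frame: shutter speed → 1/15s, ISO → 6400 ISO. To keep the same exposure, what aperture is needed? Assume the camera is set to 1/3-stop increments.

Shutter speed: 1/50 → 1/40 → 1/30 → 1/25 → 1/20 → 1/15 — 1 2/3 stops longer (brighter).
ISO: 2500 → 3200 → 4000 → 5000 → 6400 — 1 1/3 stops higher (brighter).
Net change so far: 3 stops brighter. Offset with the aperture: f/1.4 → f/1.6 → f/1.8 → f/2 → f/2.2 → f/2.5 → f/2.8 → f/3.2 → f/3.5 → f/4.

f/4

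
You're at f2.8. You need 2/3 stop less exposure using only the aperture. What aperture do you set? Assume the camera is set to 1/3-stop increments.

f/3.5

Aperture: f/2.8 → f/3.2 → f/3.5 — 2/3 stop smaller aperture (darker).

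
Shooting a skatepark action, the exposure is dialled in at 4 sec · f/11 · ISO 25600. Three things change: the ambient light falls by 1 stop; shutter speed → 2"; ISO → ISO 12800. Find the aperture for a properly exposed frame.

f/4

Scene light: 1 stop darker.
Shutter speed: 4 → 2 — 1 stop shorter (darker).
ISO: 25600 → 12800 — 1 stop dropped (darker).
Net so far: 3 stops darker. Aperture: f/11 → f/8 → f/5.6 → f/4.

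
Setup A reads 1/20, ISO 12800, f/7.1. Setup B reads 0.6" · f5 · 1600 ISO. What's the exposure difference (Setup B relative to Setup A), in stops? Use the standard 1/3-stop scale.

1 2/3 stops brighter

Aperture: f/7.1 → f/6.3 → f/5.6 → f/5 — 1 stop opened up (brighter).
Shutter speed: 1/20 → 1/15 → 1/13 → 1/10 → 1/8 → 1/6 → 1/5 → 1/4 → 0.3 → 0.4 → 0.5 → 0.6 — 3 2/3 stops longer (brighter).
ISO: 12800 → 10000 → 8000 → 6400 → 5000 → 4000 → 3200 → 2500 → 2000 → 1600 — 3 stops dropped (darker).
Net: +1 +3 2/3 −3 = +1 2/3 stops.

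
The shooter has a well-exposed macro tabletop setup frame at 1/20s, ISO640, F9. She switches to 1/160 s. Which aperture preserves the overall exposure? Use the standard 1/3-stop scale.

f/3.2

Shutter speed: 1/20 → 1/25 → 1/30 → 1/40 → 1/50 → 1/60 → 1/80 → 1/100 → 1/125 → 1/160 — 3 stops faster (darker).
Need 3 stops brighter from the aperture: f/9 → f/8 → f/7.1 → f/6.3 → f/5.6 → f/5 → f/4.5 → f/4 → f/3.5 → f/3.2.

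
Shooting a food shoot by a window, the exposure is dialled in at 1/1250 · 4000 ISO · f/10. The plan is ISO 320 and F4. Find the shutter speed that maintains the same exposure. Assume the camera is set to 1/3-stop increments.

ISO: 4000 → 3200 → 2500 → 2000 → 1600 → 1250 → 1000 → 800 → 640 → 500 → 400 → 320 — 3 2/3 stops dropped (darker).
Aperture: f/10 → f/9 → f/8 → f/7.1 → f/6.3 → f/5.6 → f/5 → f/4.5 → f/4 — 2 2/3 stops larger aperture (brighter).
Net change so far: 1 stop darker. Offset with the shutter speed: 1/1250 → 1/1000 → 1/800 → 1/640.

1/640s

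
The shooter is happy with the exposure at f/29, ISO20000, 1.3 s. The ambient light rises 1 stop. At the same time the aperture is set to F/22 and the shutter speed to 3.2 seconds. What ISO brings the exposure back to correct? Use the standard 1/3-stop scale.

Scene light: 1 stop brighter.
Aperture: f/29 → f/25 → f/22 — 2/3 stop larger aperture (brighter).
Shutter speed: 1.3 → 1.6 → 2 → 2.5 → 3.2 — 1 1/3 stops longer (brighter).
Net so far: 3 stops brighter. ISO: 20000 → 16000 → 12800 → 10000 → 8000 → 6400 → 5000 → 4000 → 3200 → 2500.

ISO 2500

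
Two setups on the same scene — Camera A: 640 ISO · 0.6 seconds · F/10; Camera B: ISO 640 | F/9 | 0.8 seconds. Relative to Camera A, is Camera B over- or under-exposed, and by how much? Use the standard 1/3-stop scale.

Aperture: f/10 → f/9 — 1/3 stop larger aperture (brighter).
Shutter speed: 0.6 → 0.8 — 1/3 stop longer (brighter).
ISO: unchanged.
Net: +1/3 +1/3 = +2/3 stops.

2/3 stop brighter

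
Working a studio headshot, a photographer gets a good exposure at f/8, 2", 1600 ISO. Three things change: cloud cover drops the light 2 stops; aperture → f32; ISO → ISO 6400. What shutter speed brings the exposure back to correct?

30 s

Scene light: 2 stops darker.
Aperture: f/8 → f/11 → f/16 → f/22 → f/32 — 4 stops narrower (darker).
ISO: 1600 → 3200 → 6400 — 2 stops raised (brighter).
Net so far: 4 stops darker. Shutter speed: 2 → 4 → 8 → 15 → 30.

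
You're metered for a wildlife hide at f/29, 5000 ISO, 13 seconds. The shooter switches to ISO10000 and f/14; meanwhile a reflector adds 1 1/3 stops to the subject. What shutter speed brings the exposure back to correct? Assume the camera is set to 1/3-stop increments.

0.6 s

Scene light: 1 1/3 stops brighter.
ISO: 5000 → 6400 → 8000 → 10000 — 1 stop raised (brighter).
Aperture: f/29 → f/25 → f/22 → f/20 → f/18 → f/16 → f/14 — 2 stops larger aperture (brighter).
Net so far: 4 1/3 stops brighter. Shutter speed: 13 → 10 → 8 → 6 → 5 → 4 → 3.2 → 2.5 → 2 → 1.6 → 1.3 → 1 → 0.8 → 0.6.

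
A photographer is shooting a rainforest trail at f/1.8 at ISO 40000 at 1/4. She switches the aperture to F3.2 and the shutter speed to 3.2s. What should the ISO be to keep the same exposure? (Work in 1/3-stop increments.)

ISO 10000

Aperture: f/1.8 → f/2 → f/2.2 → f/2.5 → f/2.8 → f/3.2 — 1 2/3 stops smaller aperture (darker).
Shutter speed: 1/4 → 0.3 → 0.4 → 0.5 → 0.6 → 0.8 → 1 → 1.3 → 1.6 → 2 → 2.5 → 3.2 — 3 2/3 stops longer (brighter).
Net change so far: 2 stops brighter. Offset with the ISO: 40000 → 32000 → 25600 → 20000 → 16000 → 12800 → 10000.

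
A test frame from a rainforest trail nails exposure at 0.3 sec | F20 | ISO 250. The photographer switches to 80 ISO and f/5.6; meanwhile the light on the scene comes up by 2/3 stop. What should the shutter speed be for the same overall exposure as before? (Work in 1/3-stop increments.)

1/20s

Scene light: 2/3 stop brighter.
ISO: 250 → 200 → 160 → 125 → 100 → 80 — 1 2/3 stops dropped (darker).
Aperture: f/20 → f/18 → f/16 → f/14 → f/13 → f/11 → f/10 → f/9 → f/8 → f/7.1 → f/6.3 → f/5.6 — 3 2/3 stops opened up (brighter).
Net so far: 2 2/3 stops brighter. Shutter speed: 0.3 → 1/4 → 1/5 → 1/6 → 1/8 → 1/10 → 1/13 → 1/15 → 1/20.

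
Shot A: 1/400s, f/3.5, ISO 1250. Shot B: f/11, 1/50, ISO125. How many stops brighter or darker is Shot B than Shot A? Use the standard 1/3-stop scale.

Aperture: f/3.5 → f/4 → f/4.5 → f/5 → f/5.6 → f/6.3 → f/7.1 → f/8 → f/9 → f/10 → f/11 — 3 1/3 stops narrower (darker).
Shutter speed: 1/400 → 1/320 → 1/250 → 1/200 → 1/160 → 1/125 → 1/100 → 1/80 → 1/60 → 1/50 — 3 stops longer (brighter).
ISO: 1250 → 1000 → 800 → 640 → 500 → 400 → 320 → 250 → 200 → 160 → 125 — 3 1/3 stops lower (darker).
Net: −3 1/3 +3 −3 1/3 = −3 2/3 stops.

3 2/3 stops darker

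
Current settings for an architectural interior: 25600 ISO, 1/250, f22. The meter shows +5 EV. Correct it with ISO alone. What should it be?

Overexposed by 5 stops → need 5 stops darker.
ISO: 25600 → 12800 → 6400 → 3200 → 1600 → 800.

ISO 800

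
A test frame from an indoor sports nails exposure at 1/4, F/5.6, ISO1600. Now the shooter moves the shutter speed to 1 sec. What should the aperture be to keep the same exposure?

f/11

Shutter speed: 1/4 → 1/2 → 1 — 2 stops slower (brighter).
Need 2 stops darker from the aperture: f/5.6 → f/8 → f/11.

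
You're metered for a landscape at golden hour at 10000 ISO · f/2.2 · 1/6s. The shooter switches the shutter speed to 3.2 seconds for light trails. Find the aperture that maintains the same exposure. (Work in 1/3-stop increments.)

Shutter speed: 1/6 → 1/5 → 1/4 → 0.3 → 0.4 → 0.5 → 0.6 → 0.8 → 1 → 1.3 → 1.6 → 2 → 2.5 → 3.2 — 4 1/3 stops longer (brighter).
Need 4 1/3 stops darker from the aperture: f/2.2 → f/2.5 → f/2.8 → f/3.2 → f/3.5 → f/4 → f/4.5 → f/5 → f/5.6 → f/6.3 → f/7.1 → f/8 → f/9 → f/10.

f/10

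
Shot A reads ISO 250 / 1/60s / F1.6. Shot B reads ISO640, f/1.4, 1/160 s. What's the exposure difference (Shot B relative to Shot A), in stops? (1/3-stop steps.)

1/3 stop brighter

Aperture: f/1.6 → f/1.4 — 1/3 stop wider (brighter).
Shutter speed: 1/60 → 1/80 → 1/100 → 1/125 → 1/160 — 1 1/3 stops shorter (darker).
ISO: 250 → 320 → 400 → 500 → 640 — 1 1/3 stops higher (brighter).
Net: +1/3 −1 1/3 +1 1/3 = +1/3 stops.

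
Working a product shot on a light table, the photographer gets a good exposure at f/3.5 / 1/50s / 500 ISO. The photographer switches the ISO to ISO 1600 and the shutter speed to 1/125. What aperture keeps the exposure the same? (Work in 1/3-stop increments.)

ISO: 500 → 640 → 800 → 1000 → 1250 → 1600 — 1 2/3 stops raised (brighter).
Shutter speed: 1/50 → 1/60 → 1/80 → 1/100 → 1/125 — 1 1/3 stops faster (darker).
Net change so far: 1/3 stop brighter. Offset with the aperture: f/3.5 → f/4.

f/4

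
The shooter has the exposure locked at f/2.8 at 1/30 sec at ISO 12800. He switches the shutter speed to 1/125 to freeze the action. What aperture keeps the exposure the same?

f/1.4

Shutter speed: 1/30 → 1/60 → 1/125 — 2 stops faster (darker).
Need 2 stops brighter from the aperture: f/2.8 → f/2 → f/1.4.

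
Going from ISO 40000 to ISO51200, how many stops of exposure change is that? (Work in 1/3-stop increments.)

40000 → 51200 — count the steps: 1 third-stops = 1/3 stop.

1/3 stop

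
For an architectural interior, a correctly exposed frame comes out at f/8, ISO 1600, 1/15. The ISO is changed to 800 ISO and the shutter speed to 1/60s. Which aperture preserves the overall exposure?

f/2.8

ISO: 1600 → 800 — 1 stop lower (darker).
Shutter speed: 1/15 → 1/30 → 1/60 — 2 stops shorter (darker).
Net change so far: 3 stops darker. Offset with the aperture: f/8 → f/5.6 → f/4 → f/2.8.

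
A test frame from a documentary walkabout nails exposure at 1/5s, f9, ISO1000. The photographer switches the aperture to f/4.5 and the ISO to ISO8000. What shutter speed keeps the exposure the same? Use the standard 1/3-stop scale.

Aperture: f/9 → f/8 → f/7.1 → f/6.3 → f/5.6 → f/5 → f/4.5 — 2 stops larger aperture (brighter).
ISO: 1000 → 1250 → 1600 → 2000 → 2500 → 3200 → 4000 → 5000 → 6400 → 8000 — 3 stops higher (brighter).
Net change so far: 5 stops brighter. Offset with the shutter speed: 1/5 → 1/6 → 1/8 → 1/10 → 1/13 → 1/15 → 1/20 → 1/25 → 1/30 → 1/40 → 1/50 → 1/60 → 1/80 → 1/100 → 1/125 → 1/160.

1/160s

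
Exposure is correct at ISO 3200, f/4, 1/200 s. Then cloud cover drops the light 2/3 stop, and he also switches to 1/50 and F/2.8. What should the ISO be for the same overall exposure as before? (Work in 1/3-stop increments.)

ISO 640

Scene light: 2/3 stop darker.
Shutter speed: 1/200 → 1/160 → 1/125 → 1/100 → 1/80 → 1/60 → 1/50 — 2 stops slower (brighter).
Aperture: f/4 → f/3.5 → f/3.2 → f/2.8 — 1 stop larger aperture (brighter).
Net so far: 2 1/3 stops brighter. ISO: 3200 → 2500 → 2000 → 1600 → 1250 → 1000 → 800 → 640.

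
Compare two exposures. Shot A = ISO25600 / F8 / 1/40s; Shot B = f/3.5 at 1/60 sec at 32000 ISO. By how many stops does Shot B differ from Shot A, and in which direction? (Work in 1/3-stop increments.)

2 stops brighter

Aperture: f/8 → f/7.1 → f/6.3 → f/5.6 → f/5 → f/4.5 → f/4 → f/3.5 — 2 1/3 stops larger aperture (brighter).
Shutter speed: 1/40 → 1/50 → 1/60 — 2/3 stop shorter (darker).
ISO: 25600 → 32000 — 1/3 stop higher (brighter).
Net: +2 1/3 −2/3 +1/3 = +2 stops.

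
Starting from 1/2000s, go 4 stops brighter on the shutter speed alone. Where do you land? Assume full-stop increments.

Shutter speed: 1/2000 → 1/1000 → 1/500 → 1/250 → 1/125 — 4 stops slower (brighter).

1/125s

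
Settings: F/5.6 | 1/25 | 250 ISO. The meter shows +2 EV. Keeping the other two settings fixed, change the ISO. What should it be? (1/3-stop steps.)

Overexposed by 2 stops → need 2 stops darker.
ISO: 250 → 200 → 160 → 125 → 100 → 80 → 64.

ISO 64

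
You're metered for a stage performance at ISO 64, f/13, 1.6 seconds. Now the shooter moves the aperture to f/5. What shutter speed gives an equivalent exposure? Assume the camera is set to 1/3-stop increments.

1/4s

Aperture: f/13 → f/11 → f/10 → f/9 → f/8 → f/7.1 → f/6.3 → f/5.6 → f/5 — 2 2/3 stops larger aperture (brighter).
Need 2 2/3 stops darker from the shutter speed: 1.6 → 1.3 → 1 → 0.8 → 0.6 → 0.5 → 0.4 → 0.3 → 1/4.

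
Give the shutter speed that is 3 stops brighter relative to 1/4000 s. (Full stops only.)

1/500s

Shutter speed: 1/4000 → 1/2000 → 1/1000 → 1/500 — 3 stops longer (brighter).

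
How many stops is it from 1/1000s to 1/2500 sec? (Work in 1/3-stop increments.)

1 1/3 stops

1/1000 → 1/1250 → 1/1600 → 1/2000 → 1/2500 — count the steps: 4 third-stops = 1 1/3 stops.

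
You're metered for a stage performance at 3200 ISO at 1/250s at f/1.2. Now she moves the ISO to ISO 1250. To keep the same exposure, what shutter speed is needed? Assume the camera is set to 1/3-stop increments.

1/100s

ISO: 3200 → 2500 → 2000 → 1600 → 1250 — 1 1/3 stops lower (darker).
Need 1 1/3 stops brighter from the shutter speed: 1/250 → 1/200 → 1/160 → 1/125 → 1/100.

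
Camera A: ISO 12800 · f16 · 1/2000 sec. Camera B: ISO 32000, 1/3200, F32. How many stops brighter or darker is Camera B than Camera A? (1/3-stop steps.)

1 1/3 stops darker

Aperture: f/16 → f/18 → f/20 → f/22 → f/25 → f/29 → f/32 — 2 stops stopped down (darker).
Shutter speed: 1/2000 → 1/2500 → 1/3200 — 2/3 stop shorter (darker).
ISO: 12800 → 16000 → 20000 → 25600 → 32000 — 1 1/3 stops higher (brighter).
Net: −2 −2/3 +1 1/3 = −1 1/3 stops.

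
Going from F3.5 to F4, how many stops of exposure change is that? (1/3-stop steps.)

f/3.5 → f/4 — count the steps: 1 third-stops = 1/3 stop.

1/3 stop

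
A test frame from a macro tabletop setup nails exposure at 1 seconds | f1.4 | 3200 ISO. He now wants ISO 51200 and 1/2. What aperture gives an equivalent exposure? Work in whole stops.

ISO: 3200 → 6400 → 12800 → 25600 → 51200 — 4 stops raised (brighter).
Shutter speed: 1 → 1/2 — 1 stop shorter (darker).
Net change so far: 3 stops brighter. Offset with the aperture: f/1.4 → f/2 → f/2.8 → f/4.

f/4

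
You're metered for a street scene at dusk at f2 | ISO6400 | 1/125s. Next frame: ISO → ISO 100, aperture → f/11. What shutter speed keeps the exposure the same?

15 s

ISO: 6400 → 3200 → 1600 → 800 → 400 → 200 → 100 — 6 stops dropped (darker).
Aperture: f/2 → f/2.8 → f/4 → f/5.6 → f/8 → f/11 — 5 stops stopped down (darker).
Net change so far: 11 stops darker. Offset with the shutter speed: 1/125 → 1/60 → 1/30 → 1/15 → 1/8 → 1/4 → 1/2 → 1 → 2 → 4 → 8 → 15.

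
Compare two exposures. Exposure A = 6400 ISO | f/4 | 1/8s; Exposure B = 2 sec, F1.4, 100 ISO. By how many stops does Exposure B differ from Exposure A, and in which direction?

1 stop brighter

Aperture: f/4 → f/2.8 → f/2 → f/1.4 — 3 stops larger aperture (brighter).
Shutter speed: 1/8 → 1/4 → 1/2 → 1 → 2 — 4 stops longer (brighter).
ISO: 6400 → 3200 → 1600 → 800 → 400 → 200 → 100 — 6 stops lower (darker).
Net: +3 +4 −6 = +1 stop.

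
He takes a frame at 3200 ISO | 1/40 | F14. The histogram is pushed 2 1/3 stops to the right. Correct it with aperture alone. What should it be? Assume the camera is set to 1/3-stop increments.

f/32

Overexposed by 2 1/3 stops → need 2 1/3 stops darker.
Aperture: f/14 → f/16 → f/18 → f/20 → f/22 → f/25 → f/29 → f/32.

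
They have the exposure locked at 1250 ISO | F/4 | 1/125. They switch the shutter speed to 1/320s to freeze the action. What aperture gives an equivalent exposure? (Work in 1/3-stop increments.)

Shutter speed: 1/125 → 1/160 → 1/200 → 1/250 → 1/320 — 1 1/3 stops faster (darker).
Need 1 1/3 stops brighter from the aperture: f/4 → f/3.5 → f/3.2 → f/2.8 → f/2.5.

f/2.5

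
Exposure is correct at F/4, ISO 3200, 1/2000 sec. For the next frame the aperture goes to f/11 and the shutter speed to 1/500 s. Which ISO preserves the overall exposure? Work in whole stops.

Aperture: f/4 → f/5.6 → f/8 → f/11 — 3 stops stopped down (darker).
Shutter speed: 1/2000 → 1/1000 → 1/500 — 2 stops longer (brighter).
Net change so far: 1 stop darker. Offset with the ISO: 3200 → 6400.

ISO 6400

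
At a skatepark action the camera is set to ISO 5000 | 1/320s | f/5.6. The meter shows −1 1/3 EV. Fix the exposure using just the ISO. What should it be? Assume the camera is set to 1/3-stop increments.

Underexposed by 1 1/3 stops → need 1 1/3 stops brighter.
ISO: 5000 → 6400 → 8000 → 10000 → 12800.

ISO 12800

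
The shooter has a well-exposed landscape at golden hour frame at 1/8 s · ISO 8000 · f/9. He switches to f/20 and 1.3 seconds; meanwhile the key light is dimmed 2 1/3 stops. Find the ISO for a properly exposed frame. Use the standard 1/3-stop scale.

ISO 20000

Scene light: 2 1/3 stops darker.
Aperture: f/9 → f/10 → f/11 → f/13 → f/14 → f/16 → f/18 → f/20 — 2 1/3 stops stopped down (darker).
Shutter speed: 1/8 → 1/6 → 1/5 → 1/4 → 0.3 → 0.4 → 0.5 → 0.6 → 0.8 → 1 → 1.3 — 3 1/3 stops slower (brighter).
Net so far: 1 1/3 stops darker. ISO: 8000 → 10000 → 12800 → 16000 → 20000.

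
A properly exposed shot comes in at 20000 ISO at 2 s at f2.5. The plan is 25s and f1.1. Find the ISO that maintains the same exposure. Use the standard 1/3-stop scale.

Shutter speed: 2 → 2.5 → 3.2 → 4 → 5 → 6 → 8 → 10 → 13 → 15 → 20 → 25 — 3 2/3 stops slower (brighter).
Aperture: f/2.5 → f/2.2 → f/2 → f/1.8 → f/1.6 → f/1.4 → f/1.2 → f/1.1 — 2 1/3 stops opened up (brighter).
Net change so far: 6 stops brighter. Offset with the ISO: 20000 → 16000 → 12800 → 10000 → 8000 → 6400 → 5000 → 4000 → 3200 → 2500 → 2000 → 1600 → 1250 → 1000 → 800 → 640 → 500 → 400 → 320.

ISO 320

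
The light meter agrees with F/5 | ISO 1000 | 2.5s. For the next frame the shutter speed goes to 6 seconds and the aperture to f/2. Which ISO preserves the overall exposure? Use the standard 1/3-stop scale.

ISO 64

Shutter speed: 2.5 → 3.2 → 4 → 5 → 6 — 1 1/3 stops longer (brighter).
Aperture: f/5 → f/4.5 → f/4 → f/3.5 → f/3.2 → f/2.8 → f/2.5 → f/2.2 → f/2 — 2 2/3 stops opened up (brighter).
Net change so far: 4 stops brighter. Offset with the ISO: 1000 → 800 → 640 → 500 → 400 → 320 → 250 → 200 → 160 → 125 → 100 → 80 → 64.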